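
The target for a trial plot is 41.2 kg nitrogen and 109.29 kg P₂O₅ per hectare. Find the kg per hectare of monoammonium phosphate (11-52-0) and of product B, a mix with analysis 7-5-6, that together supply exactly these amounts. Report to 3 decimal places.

180.916 kg monoammonium phosphate, 304.275 kg product B

Let a = kg of monoammonium phosphate, b = kg of product B (per hectare).
N: 0.11·a + 0.07·b = 41.2
P₂O₅: 0.52·a + 0.05·b = 109.29
From row1: a = (41.2 − 0.07·b) / 0.11.
Into row2: 0.52·(41.2 − 0.07·b)/0.11 + 0.05·b = 109.29 → b = 304.2751, a = 180.9159.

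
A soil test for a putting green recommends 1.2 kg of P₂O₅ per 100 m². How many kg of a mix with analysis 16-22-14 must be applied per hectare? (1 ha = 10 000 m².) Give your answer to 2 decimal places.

545.45 kg of product per hectare

Product per 100 m² = 1.2 / 22% = 5.45455 kg.
Convert to per hectare: 5.45455 × 100 = 545.4545 kg.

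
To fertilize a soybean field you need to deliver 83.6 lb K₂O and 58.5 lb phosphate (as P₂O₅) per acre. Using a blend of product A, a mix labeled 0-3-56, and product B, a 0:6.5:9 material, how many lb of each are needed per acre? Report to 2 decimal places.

5.01 lb product A, 897.69 lb product B

Per-acre balance (a = product A, b = product B):
K₂O: 0.56·a + 0.09·b = 83.6
P₂O₅: 0.03·a + 0.065·b = 58.5
From row1: a = (83.6 − 0.09·b) / 0.56.
Into row2: 0.03·(83.6 − 0.09·b)/0.56 + 0.065·b = 58.5 → b = 897.685, a = 5.01484.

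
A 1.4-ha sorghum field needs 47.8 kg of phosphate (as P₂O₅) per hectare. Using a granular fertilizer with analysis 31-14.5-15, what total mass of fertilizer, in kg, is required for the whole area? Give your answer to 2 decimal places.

461.52 kg

Product per hectare = 47.8 / 14.5% = 329.655 kg.
Total product = 329.655 × 1.4 = 461.517 kg.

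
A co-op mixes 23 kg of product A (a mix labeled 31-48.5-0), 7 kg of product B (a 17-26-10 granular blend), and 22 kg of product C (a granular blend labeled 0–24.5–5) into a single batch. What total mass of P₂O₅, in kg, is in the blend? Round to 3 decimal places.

P₂O₅ mass = 48.5%×23 + 26%×7 + 24.5%×22 = 18.365 kg.

18.365 kg P₂O₅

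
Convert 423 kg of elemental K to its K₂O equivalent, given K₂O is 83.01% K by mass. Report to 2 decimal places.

509.58 kg K₂O

K₂O = 423 / 0.8301 = 509.577 kg.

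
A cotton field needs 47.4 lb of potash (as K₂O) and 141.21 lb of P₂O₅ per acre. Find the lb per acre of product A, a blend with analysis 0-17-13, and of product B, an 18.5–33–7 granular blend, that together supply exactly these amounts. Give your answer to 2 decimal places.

Let a = lb of product A, b = lb of product B (per acre).
K₂O: 0.13·a + 0.07·b = 47.4
P₂O₅: 0.17·a + 0.33·b = 141.21
Solving simultaneously: a = 185.719, b = 332.235.

185.72 lb product A, 332.24 lb product B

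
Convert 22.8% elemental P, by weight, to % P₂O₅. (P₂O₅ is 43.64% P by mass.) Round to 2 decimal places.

52.25% P₂O₅

%P₂O₅ = 22.8 / 0.4364 = 52.2456%.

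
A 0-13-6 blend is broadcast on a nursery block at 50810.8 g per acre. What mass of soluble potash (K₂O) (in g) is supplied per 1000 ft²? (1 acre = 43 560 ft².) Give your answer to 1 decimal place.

K₂O per acre = 50810.8 × 6% = 3048.65 g.
Convert to per 1000 ft²: 3048.65 × 0.0229568 = 69.9873 g.

70.0 g K₂O per thousand sq ft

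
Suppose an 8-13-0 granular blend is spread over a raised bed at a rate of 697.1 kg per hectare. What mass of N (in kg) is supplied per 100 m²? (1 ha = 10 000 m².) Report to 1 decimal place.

0.6 kg N per hundred sq m

nitrogen per hectare = 697.1 × 8% = 55.768 kg.
Convert to per 100 m²: 55.768 × 0.01 = 0.55768 kg.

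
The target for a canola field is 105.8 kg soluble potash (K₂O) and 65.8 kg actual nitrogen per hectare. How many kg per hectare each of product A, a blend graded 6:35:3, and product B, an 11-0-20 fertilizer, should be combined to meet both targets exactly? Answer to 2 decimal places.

174.94 kg product A, 502.76 kg product B

Let a = kg of product A, b = kg of product B (per hectare).
K₂O: 0.03·a + 0.2·b = 105.8
N: 0.06·a + 0.11·b = 65.8
Solving simultaneously: a = 174.943, b = 502.759.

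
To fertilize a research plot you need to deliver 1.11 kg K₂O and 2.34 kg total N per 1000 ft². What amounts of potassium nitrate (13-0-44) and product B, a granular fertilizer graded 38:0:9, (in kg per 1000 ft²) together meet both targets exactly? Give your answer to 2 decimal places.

With a, b = kg per 1000 ft² of potassium nitrate and product B:
K₂O: 0.44·a + 0.09·b = 1.11
N: 0.13·a + 0.38·b = 2.34
Eliminate b: (row1) − 0.09/0.38·(row2) → 0.409211·a = 0.555789, so a = 1.3582.
Then b = (2.34 − 0.13·1.3582) / 0.38 = 5.69325.

1.36 kg potassium nitrate, 5.69 kg product B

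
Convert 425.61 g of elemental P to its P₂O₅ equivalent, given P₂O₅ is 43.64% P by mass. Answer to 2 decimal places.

P₂O₅ = 425.61 / 0.4364 = 975.27498 g.

975.27 g P₂O₅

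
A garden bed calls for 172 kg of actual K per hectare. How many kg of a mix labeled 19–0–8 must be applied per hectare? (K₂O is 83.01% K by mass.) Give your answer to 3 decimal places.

As K₂O: 172 / 0.8301 = 207.204 kg per hectare.
Product per hectare = 207.204 / 8% = 2590.0494 kg.

2590.049 kg of product per hectare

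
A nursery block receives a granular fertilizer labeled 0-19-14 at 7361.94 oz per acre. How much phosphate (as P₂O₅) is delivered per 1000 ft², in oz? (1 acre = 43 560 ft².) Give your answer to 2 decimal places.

P₂O₅ per acre = 7361.94 × 19% = 1398.77 oz.
Convert to per 1000 ft²: 1398.77 × 0.0229568 = 32.1113 oz.

32.11 oz P₂O₅ per thousand sq ft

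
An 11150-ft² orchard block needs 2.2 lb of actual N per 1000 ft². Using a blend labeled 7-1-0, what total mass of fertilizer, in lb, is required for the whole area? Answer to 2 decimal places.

Product per 1000 ft² = 2.2 / 7% = 31.4286 lb.
Total product = 31.4286 × 11150 / 1000 = 350.429 lb.

350.43 lb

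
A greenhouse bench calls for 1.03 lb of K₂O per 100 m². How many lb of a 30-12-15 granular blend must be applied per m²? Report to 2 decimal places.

0.07 lb of product per sq m

Product per 100 m² = 1.03 / 15% = 6.86667 lb.
Convert to per m²: 6.86667 × 0.01 = 0.0686667 lb.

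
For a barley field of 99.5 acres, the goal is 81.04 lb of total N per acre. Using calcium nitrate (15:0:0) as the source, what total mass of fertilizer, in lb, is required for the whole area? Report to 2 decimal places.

53756.53 lb

Product per acre = 81.04 / 15% = 540.267 lb.
Total product = 540.267 × 99.5 = 53756.533 lb.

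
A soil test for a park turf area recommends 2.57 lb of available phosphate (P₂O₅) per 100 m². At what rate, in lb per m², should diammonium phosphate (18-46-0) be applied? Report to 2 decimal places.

Product per 100 m² = 2.57 / 46% = 5.58696 lb.
Convert to per m²: 5.58696 × 0.01 = 0.0558696 lb.

0.06 lb of product per sq m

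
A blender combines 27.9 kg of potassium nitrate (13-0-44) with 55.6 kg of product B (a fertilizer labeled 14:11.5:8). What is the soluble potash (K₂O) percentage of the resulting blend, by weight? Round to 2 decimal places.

Total mass = 27.9 + 55.6 = 83.5 kg.
K₂O mass = 44%×27.9 + 8%×55.6 = 16.724 kg.
% K₂O = 16.724 / 83.5 = 20.0287%.

20.03% K₂O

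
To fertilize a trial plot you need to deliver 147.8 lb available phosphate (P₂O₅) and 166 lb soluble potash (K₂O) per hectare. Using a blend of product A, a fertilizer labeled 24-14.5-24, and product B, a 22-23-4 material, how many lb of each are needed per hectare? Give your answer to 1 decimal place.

Per-hectare balance (a = product A, b = product B):
P₂O₅: 0.145·a + 0.23·b = 147.8
K₂O: 0.24·a + 0.04·b = 166
Eliminate a: (row1) − 0.145/0.24·(row2) → 0.205833·b = 47.5083, so b = 230.81.
Back-substitute: a = (147.8 − 0.23·230.81) / 0.145 = 653.198.

653.2 lb product A, 230.8 lb product B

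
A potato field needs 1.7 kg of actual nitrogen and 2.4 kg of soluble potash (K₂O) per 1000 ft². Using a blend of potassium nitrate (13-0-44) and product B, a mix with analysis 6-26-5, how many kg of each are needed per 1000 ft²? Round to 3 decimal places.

Per-1000 ft² balance (a = potassium nitrate, b = product B):
N: 0.13·a + 0.06·b = 1.7
K₂O: 0.44·a + 0.05·b = 2.4
Solving simultaneously: a = 2.96482, b = 21.9095.

2.965 kg potassium nitrate, 21.910 kg product B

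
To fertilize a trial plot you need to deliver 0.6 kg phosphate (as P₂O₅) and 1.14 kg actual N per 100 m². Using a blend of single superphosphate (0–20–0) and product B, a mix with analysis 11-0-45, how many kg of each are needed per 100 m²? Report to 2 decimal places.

3.00 kg single superphosphate, 10.36 kg product B

Let a = kg of single superphosphate, b = kg of product B (per 100 m²).
P₂O₅: 0.2·a + 0·b = 0.6
N: 0·a + 0.11·b = 1.14
Solving simultaneously: a = 3, b = 10.3636.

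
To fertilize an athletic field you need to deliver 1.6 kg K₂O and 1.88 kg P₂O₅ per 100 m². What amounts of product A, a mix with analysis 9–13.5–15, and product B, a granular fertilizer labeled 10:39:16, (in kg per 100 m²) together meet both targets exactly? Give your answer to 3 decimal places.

With a, b = kg per 100 m² of product A and product B:
K₂O: 0.15·a + 0.16·b = 1.6
P₂O₅: 0.135·a + 0.39·b = 1.88
From row1: a = (1.6 − 0.16·b) / 0.15.
Into row2: 0.135·(1.6 − 0.16·b)/0.15 + 0.39·b = 1.88 → b = 1.78862, a = 8.75881.

8.759 kg product A, 1.789 kg product B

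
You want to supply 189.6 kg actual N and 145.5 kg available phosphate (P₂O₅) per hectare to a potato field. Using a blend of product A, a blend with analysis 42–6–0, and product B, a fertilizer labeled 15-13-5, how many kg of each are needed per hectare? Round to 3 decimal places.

61.908 kg product A, 1090.658 kg product B

Let a = kg of product A, b = kg of product B (per hectare).
N: 0.42·a + 0.15·b = 189.6
P₂O₅: 0.06·a + 0.13·b = 145.5
From row1: a = (189.6 − 0.15·b) / 0.42.
Into row2: 0.06·(189.6 − 0.15·b)/0.42 + 0.13·b = 145.5 → b = 1090.6579, a = 61.9079.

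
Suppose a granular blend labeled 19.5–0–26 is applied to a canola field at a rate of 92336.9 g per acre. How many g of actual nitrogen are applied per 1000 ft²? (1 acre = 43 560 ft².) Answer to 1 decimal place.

nitrogen per acre = 92336.9 × 19.5% = 18005.7 g.
Convert to per 1000 ft²: 18005.7 × 0.0229568 = 413.354 g.

413.4 g N per thousand sq ft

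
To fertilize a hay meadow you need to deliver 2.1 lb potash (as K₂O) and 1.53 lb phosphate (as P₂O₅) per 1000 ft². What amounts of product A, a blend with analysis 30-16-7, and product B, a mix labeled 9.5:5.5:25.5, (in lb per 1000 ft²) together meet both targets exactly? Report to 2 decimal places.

7.43 lb product A, 6.19 lb product B

Let a = lb of product A, b = lb of product B (per 1000 ft²).
K₂O: 0.07·a + 0.255·b = 2.1
P₂O₅: 0.16·a + 0.055·b = 1.53
From row1: a = (2.1 − 0.255·b) / 0.07.
Into row2: 0.16·(2.1 − 0.255·b)/0.07 + 0.055·b = 1.53 → b = 6.19486, a = 7.43302.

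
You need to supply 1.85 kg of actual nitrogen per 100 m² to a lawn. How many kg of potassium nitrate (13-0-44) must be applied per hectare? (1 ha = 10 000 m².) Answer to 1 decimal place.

1423.1 kg of product per hectare

Product per 100 m² = 1.85 / 13% = 14.2308 kg.
Convert to per hectare: 14.2308 × 100 = 1423.08 kg.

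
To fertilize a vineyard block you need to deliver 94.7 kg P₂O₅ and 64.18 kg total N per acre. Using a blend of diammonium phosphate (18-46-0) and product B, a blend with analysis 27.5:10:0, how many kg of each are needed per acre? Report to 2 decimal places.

180.87 kg diammonium phosphate, 114.99 kg product B

Let a = kg of diammonium phosphate, b = kg of product B (per acre).
P₂O₅: 0.46·a + 0.1·b = 94.7
N: 0.18·a + 0.275·b = 64.18
Solving simultaneously: a = 180.871, b = 114.994.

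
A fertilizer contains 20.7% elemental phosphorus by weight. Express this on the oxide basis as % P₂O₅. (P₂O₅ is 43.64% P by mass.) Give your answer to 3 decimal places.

47.434% P₂O₅

%P₂O₅ = 20.7 / 0.4364 = 47.4335%.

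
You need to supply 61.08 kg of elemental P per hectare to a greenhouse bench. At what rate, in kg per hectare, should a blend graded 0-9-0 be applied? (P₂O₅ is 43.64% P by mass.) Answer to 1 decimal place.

As P₂O₅: 61.08 / 0.4364 = 139.963 kg per hectare.
Product per hectare = 139.963 / 9% = 1555.148 kg.

1555.1 kg of product per hectare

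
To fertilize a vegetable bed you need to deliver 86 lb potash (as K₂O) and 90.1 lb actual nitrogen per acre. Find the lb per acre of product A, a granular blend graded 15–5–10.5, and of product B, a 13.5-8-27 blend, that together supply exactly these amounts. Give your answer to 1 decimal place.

Let a = lb of product A, b = lb of product B (per acre).
K₂O: 0.105·a + 0.27·b = 86
N: 0.15·a + 0.135·b = 90.1
Eliminate a: (row1) − 0.105/0.15·(row2) → 0.1755·b = 22.93, so b = 130.655.
Back-substitute: a = (86 − 0.27·130.655) / 0.105 = 483.077.

483.1 lb product A, 130.7 lb product B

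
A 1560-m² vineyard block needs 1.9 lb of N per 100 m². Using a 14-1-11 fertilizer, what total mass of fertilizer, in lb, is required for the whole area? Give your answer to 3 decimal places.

Product per 100 m² = 1.9 / 14% = 13.5714 lb.
Total product = 13.5714 × 1560 / 100 = 211.7143 lb.

211.714 lb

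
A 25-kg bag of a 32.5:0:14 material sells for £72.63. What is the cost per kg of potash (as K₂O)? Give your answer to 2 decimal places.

K₂O in bag = 25 × 14% = 3.5 kg.
Cost per kg K₂O = £72.63 / 3.5 = £20.7514.

£20.75 per kg K₂O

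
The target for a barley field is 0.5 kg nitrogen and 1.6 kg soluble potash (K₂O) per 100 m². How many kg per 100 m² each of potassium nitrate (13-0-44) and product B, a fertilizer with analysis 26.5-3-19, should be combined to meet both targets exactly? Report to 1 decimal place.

3.6 kg potassium nitrate, 0.1 kg product B

With a, b = kg per 100 m² of potassium nitrate and product B:
N: 0.13·a + 0.265·b = 0.5
K₂O: 0.44·a + 0.19·b = 1.6
Eliminate a: (row1) − 0.13/0.44·(row2) → 0.208864·b = 0.0272727, so b = 0.130577.
Back-substitute: a = (0.5 − 0.265·0.130577) / 0.13 = 3.57998.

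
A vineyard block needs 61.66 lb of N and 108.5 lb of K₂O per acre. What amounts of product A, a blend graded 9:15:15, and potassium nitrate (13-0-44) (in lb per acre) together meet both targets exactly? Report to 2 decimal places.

Per-acre balance (a = product A, b = potassium nitrate):
N: 0.09·a + 0.13·b = 61.66
K₂O: 0.15·a + 0.44·b = 108.5
Eliminate a: (row1) − 0.09/0.15·(row2) → -0.134·b = -3.44, so b = 25.6716.
Back-substitute: a = (61.66 − 0.13·25.6716) / 0.09 = 648.0299.

648.03 lb product A, 25.67 lb potassium nitrate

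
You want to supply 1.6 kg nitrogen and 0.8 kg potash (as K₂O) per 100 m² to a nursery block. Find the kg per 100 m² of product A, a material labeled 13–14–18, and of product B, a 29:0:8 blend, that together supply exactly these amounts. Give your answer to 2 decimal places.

2.49 kg product A, 4.40 kg product B

Let a = kg of product A, b = kg of product B (per 100 m²).
N: 0.13·a + 0.29·b = 1.6
K₂O: 0.18·a + 0.08·b = 0.8
Eliminate a: (row1) − 0.13/0.18·(row2) → 0.232222·b = 1.02222, so b = 4.40191.
Back-substitute: a = (1.6 − 0.29·4.40191) / 0.13 = 2.48804.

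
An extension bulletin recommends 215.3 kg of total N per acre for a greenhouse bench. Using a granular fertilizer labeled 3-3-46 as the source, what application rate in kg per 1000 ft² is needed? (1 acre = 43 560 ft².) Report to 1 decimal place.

Product per acre = 215.3 / 3% = 7176.67 kg.
Convert to per 1000 ft²: 7176.67 × 0.0229568 = 164.754 kg.

164.8 kg of product per thousand sq ft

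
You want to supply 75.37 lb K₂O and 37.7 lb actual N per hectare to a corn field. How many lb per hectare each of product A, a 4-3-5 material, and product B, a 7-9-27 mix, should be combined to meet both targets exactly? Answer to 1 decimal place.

With a, b = lb per hectare of product A and product B:
K₂O: 0.05·a + 0.27·b = 75.37
N: 0.04·a + 0.07·b = 37.7
Eliminate b: (row1) − 0.27/0.07·(row2) → -0.104286·a = -70.0443, so a = 671.658.
Then b = (37.7 − 0.04·671.658) / 0.07 = 154.767.

671.7 lb product A, 154.8 lb product B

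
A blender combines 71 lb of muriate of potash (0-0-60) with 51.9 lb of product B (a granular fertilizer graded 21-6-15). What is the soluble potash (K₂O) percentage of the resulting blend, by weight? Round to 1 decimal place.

Total mass = 71 + 51.9 = 122.9 lb.
K₂O mass = 60%×71 + 15%×51.9 = 50.385 lb.
% K₂O = 50.385 / 122.9 = 40.9967%.

41.0% K₂O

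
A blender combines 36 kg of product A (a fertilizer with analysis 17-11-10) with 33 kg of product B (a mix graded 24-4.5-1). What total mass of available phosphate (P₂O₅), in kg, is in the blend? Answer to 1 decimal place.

5.4 kg P₂O₅

P₂O₅ mass = 11%×36 + 4.5%×33 = 5.445 kg.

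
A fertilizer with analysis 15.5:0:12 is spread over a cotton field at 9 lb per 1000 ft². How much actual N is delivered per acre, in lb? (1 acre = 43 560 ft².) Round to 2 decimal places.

60.77 lb N per acre

nitrogen per 1000 ft² = 9 × 15.5% = 1.395 lb.
Convert to per acre: 1.395 × 43.56 = 60.7662 lb.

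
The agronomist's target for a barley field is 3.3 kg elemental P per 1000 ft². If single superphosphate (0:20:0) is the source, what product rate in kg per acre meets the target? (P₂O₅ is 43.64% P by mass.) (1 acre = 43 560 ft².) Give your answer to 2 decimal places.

As P₂O₅: 3.3 / 0.4364 = 7.56187 kg per 1000 ft².
Product per 1000 ft² = 7.56187 / 20% = 37.8093 kg.
Convert to per acre: 37.8093 × 43.56 = 1646.975 kg.

1646.98 kg of product per acre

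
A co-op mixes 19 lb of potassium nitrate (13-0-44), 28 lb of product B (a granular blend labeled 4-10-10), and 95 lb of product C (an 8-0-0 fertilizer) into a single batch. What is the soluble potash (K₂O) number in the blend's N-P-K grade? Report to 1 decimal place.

7.9% K₂O

Total mass = 19 + 28 + 95 = 142 lb.
K₂O mass = 44%×19 + 10%×28 + 0%×95 = 11.16 lb.
% K₂O = 11.16 / 142 = 7.85915%.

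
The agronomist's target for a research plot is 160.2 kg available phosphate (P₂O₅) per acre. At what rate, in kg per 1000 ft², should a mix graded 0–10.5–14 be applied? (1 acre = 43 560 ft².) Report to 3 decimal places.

35.026 kg of product per thousand sq ft

Product per acre = 160.2 / 10.5% = 1525.71 kg.
Convert to per 1000 ft²: 1525.71 × 0.0229568 = 35.0256 kg.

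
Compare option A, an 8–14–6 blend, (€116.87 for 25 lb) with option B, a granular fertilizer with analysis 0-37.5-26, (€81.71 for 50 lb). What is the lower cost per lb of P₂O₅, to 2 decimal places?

option A: P₂O₅ per bag = 25 × 14% = 3.5 lb; cost = 116.87 / 3.5 = €33.3914/lb P₂O₅.
option B: P₂O₅ per bag = 50 × 37.5% = 18.75 lb; cost = 81.71 / 18.75 = €4.3579/lb P₂O₅.
option B is cheaper.

€4.36 per lb P₂O₅ (option B)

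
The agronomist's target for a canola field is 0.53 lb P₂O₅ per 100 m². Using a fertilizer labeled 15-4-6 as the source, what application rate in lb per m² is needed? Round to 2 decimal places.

Product per 100 m² = 0.53 / 4% = 13.25 lb.
Convert to per m²: 13.25 × 0.01 = 0.1325 lb.

0.13 lb of product per sq m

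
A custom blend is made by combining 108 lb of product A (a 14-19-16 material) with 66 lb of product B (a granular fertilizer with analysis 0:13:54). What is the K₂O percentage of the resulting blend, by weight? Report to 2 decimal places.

Total mass = 108 + 66 = 174 lb.
K₂O mass = 16%×108 + 54%×66 = 52.92 lb.
% K₂O = 52.92 / 174 = 30.4138%.

30.41% K₂O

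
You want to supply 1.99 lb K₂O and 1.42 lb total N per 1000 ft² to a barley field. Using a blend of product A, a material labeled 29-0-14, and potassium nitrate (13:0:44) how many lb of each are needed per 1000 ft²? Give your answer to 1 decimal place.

With a, b = lb per 1000 ft² of product A and potassium nitrate:
K₂O: 0.14·a + 0.44·b = 1.99
N: 0.29·a + 0.13·b = 1.42
Eliminate a: (row1) − 0.14/0.29·(row2) → 0.377241·b = 1.30448, so b = 3.45795.
Back-substitute: a = (1.99 − 0.44·3.45795) / 0.14 = 3.34644.

3.3 lb product A, 3.5 lb potassium nitrate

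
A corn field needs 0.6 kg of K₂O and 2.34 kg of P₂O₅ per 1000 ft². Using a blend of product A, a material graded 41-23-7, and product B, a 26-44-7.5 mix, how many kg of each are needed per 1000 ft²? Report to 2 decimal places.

6.53 kg product A, 1.90 kg product B

Per-1000 ft² balance (a = product A, b = product B):
K₂O: 0.07·a + 0.075·b = 0.6
P₂O₅: 0.23·a + 0.44·b = 2.34
Solving simultaneously: a = 6.53137, b = 1.90406.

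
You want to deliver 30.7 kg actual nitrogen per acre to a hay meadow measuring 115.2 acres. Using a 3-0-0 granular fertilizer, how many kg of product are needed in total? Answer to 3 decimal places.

117888.000 kg

Product per acre = 30.7 / 3% = 1023.33 kg.
Total product = 1023.33 × 115.2 = 117888 kg.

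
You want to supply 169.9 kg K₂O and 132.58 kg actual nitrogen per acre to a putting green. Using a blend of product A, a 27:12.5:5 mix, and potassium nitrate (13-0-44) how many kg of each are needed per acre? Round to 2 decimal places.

322.78 kg product A, 349.46 kg potassium nitrate

Per-acre balance (a = product A, b = potassium nitrate):
K₂O: 0.05·a + 0.44·b = 169.9
N: 0.27·a + 0.13·b = 132.58
Eliminate b: (row1) − 0.44/0.13·(row2) → -0.863846·a = -278.832, so a = 322.7801.
Then b = (132.58 − 0.27·322.7801) / 0.13 = 349.457.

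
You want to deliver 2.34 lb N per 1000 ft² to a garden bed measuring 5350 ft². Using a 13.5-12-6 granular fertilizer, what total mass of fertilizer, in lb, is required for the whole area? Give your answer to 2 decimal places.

92.73 lb

Product per 1000 ft² = 2.34 / 13.5% = 17.3333 lb.
Total product = 17.3333 × 5350 / 1000 = 92.7333 lb.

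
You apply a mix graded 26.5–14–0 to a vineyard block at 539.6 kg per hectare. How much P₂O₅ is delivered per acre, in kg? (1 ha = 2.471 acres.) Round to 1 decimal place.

30.6 kg P₂O₅ per acre

P₂O₅ per hectare = 539.6 × 14% = 75.544 kg.
Convert to per acre: 75.544 × 0.404694 = 30.5722 kg.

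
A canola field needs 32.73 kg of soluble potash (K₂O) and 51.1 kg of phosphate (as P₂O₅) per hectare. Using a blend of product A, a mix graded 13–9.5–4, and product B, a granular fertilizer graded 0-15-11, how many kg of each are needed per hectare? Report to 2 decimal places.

With a, b = kg per hectare of product A and product B:
K₂O: 0.04·a + 0.11·b = 32.73
P₂O₅: 0.095·a + 0.15·b = 51.1
From row1: a = (32.73 − 0.11·b) / 0.04.
Into row2: 0.095·(32.73 − 0.11·b)/0.04 + 0.15·b = 51.1 → b = 239.404, a = 159.888.

159.89 kg product A, 239.40 kg product B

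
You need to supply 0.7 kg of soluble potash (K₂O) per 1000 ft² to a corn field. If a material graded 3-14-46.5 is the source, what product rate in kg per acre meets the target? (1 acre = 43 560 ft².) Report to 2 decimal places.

65.57 kg of product per acre

Product per 1000 ft² = 0.7 / 46.5% = 1.50538 kg.
Convert to per acre: 1.50538 × 43.56 = 65.5742 kg.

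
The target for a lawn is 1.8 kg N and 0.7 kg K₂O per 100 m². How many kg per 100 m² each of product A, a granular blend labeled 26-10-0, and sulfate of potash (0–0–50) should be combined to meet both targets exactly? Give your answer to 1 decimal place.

Let a = kg of product A, b = kg of sulfate of potash (per 100 m²).
N: 0.26·a + 0·b = 1.8
K₂O: 0·a + 0.5·b = 0.7
Solving simultaneously: a = 6.92308, b = 1.4.

6.9 kg product A, 1.4 kg sulfate of potash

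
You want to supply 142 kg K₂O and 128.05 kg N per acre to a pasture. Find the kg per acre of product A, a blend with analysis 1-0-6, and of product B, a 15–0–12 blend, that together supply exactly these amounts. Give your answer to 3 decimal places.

With a, b = kg per acre of product A and product B:
K₂O: 0.06·a + 0.12·b = 142
N: 0.01·a + 0.15·b = 128.05
Eliminate b: (row1) − 0.12/0.15·(row2) → 0.052·a = 39.56, so a = 760.7692.
Then b = (128.05 − 0.01·760.7692) / 0.15 = 802.9487.

760.769 kg product A, 802.949 kg product B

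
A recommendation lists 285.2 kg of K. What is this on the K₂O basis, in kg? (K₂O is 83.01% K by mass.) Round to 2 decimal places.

343.57 kg K₂O

K₂O = 285.2 / 0.8301 = 343.573 kg.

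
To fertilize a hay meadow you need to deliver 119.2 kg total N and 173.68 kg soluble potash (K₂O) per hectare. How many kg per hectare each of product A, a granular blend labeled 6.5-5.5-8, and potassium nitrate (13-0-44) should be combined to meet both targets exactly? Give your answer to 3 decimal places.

1641.187 kg product A, 96.330 kg potassium nitrate

Per-hectare balance (a = product A, b = potassium nitrate):
N: 0.065·a + 0.13·b = 119.2
K₂O: 0.08·a + 0.44·b = 173.68
Solving simultaneously: a = 1641.1868, b = 96.3297.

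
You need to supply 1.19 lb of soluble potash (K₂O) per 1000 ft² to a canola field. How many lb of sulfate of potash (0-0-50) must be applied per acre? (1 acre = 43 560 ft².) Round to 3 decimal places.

Product per 1000 ft² = 1.19 / 50% = 2.38 lb.
Convert to per acre: 2.38 × 43.56 = 103.6728 lb.

103.673 lb of product per acre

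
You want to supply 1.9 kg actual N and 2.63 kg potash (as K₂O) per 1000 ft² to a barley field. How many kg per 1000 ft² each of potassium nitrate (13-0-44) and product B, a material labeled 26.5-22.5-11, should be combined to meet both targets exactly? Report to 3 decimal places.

Let a = kg of potassium nitrate, b = kg of product B (per 1000 ft²).
N: 0.13·a + 0.265·b = 1.9
K₂O: 0.44·a + 0.11·b = 2.63
Eliminate b: (row1) − 0.265/0.11·(row2) → -0.93·a = -4.43591, so a = 4.76979.
Then b = (2.63 − 0.44·4.76979) / 0.11 = 4.82991.

4.770 kg potassium nitrate, 4.830 kg product B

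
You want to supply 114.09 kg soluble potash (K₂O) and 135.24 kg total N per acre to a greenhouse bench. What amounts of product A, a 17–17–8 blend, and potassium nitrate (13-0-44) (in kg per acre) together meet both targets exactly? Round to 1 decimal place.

With a, b = kg per acre of product A and potassium nitrate:
K₂O: 0.08·a + 0.44·b = 114.09
N: 0.17·a + 0.13·b = 135.24
Eliminate a: (row1) − 0.08/0.17·(row2) → 0.378824·b = 50.4476, so b = 133.169.
Back-substitute: a = (114.09 − 0.44·133.169) / 0.08 = 693.694.

693.7 kg product A, 133.2 kg potassium nitrate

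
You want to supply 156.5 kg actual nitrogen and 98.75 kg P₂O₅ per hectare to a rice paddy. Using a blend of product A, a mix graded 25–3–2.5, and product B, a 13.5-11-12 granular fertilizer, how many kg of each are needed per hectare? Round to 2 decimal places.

Let a = kg of product A, b = kg of product B (per hectare).
N: 0.25·a + 0.135·b = 156.5
P₂O₅: 0.03·a + 0.11·b = 98.75
Eliminate b: (row1) − 0.135/0.11·(row2) → 0.213182·a = 35.3068, so a = 165.618.
Then b = (98.75 − 0.03·165.618) / 0.11 = 852.559.

165.62 kg product A, 852.56 kg product B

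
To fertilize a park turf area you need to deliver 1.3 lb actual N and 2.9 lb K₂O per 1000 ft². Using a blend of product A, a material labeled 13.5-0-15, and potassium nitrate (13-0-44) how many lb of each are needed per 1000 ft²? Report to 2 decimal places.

Let a = lb of product A, b = lb of potassium nitrate (per 1000 ft²).
N: 0.135·a + 0.13·b = 1.3
K₂O: 0.15·a + 0.44·b = 2.9
From row1: a = (1.3 − 0.13·b) / 0.135.
Into row2: 0.15·(1.3 − 0.13·b)/0.135 + 0.44·b = 2.9 → b = 4.92481, a = 4.88722.

4.89 lb product A, 4.92 lb potassium nitrate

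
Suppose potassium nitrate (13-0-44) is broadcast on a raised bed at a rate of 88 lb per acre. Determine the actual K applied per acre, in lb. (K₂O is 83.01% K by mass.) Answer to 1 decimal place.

32.1 lb K per acre

K₂O per acre = 88 × 44% = 38.72 lb.
Elemental K = 38.72 × 0.8301 = 32.1415 lb per acre.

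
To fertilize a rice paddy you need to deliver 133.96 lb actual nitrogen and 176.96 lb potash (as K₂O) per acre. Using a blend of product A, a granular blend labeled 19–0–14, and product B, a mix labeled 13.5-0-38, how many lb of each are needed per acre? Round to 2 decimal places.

Per-acre balance (a = product A, b = product B):
N: 0.19·a + 0.135·b = 133.96
K₂O: 0.14·a + 0.38·b = 176.96
Solving simultaneously: a = 506.852, b = 278.949.

506.85 lb product A, 278.95 lb product B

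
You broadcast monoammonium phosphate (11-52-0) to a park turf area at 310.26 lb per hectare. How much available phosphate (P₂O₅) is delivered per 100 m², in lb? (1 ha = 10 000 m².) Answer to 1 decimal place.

P₂O₅ per hectare = 310.26 × 52% = 161.335 lb.
Convert to per 100 m²: 161.335 × 0.01 = 1.61335 lb.

1.6 lb P₂O₅ per hundred sq m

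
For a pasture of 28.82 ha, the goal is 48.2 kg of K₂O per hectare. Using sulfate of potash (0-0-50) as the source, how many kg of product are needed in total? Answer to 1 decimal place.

Product per hectare = 48.2 / 50% = 96.4 kg.
Total product = 96.4 × 28.82 = 2778.248 kg.

2778.2 kg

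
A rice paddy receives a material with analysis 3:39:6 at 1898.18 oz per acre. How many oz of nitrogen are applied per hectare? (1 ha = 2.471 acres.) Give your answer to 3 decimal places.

140.712 oz N per hectare

nitrogen per acre = 1898.18 × 3% = 56.9454 oz.
Convert to per hectare: 56.9454 × 2.471 = 140.7121 oz.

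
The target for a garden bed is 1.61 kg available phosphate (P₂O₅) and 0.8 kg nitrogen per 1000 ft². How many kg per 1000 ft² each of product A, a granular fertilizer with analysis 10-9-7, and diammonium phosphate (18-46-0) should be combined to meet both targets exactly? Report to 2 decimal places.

Per-1000 ft² balance (a = product A, b = diammonium phosphate):
P₂O₅: 0.09·a + 0.46·b = 1.61
N: 0.1·a + 0.18·b = 0.8
Eliminate b: (row1) − 0.46/0.18·(row2) → -0.165556·a = -0.434444, so a = 2.62416.
Then b = (0.8 − 0.1·2.62416) / 0.18 = 2.98658.

2.62 kg product A, 2.99 kg diammonium phosphate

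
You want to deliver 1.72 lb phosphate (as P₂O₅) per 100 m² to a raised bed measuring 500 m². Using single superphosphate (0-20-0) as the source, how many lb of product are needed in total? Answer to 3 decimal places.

Product per 100 m² = 1.72 / 20% = 8.6 lb.
Total product = 8.6 × 500 / 100 = 43 lb.

43.000 lb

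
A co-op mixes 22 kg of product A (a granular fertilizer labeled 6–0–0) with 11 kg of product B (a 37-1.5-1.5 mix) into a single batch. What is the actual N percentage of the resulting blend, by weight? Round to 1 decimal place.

16.3% N

Total mass = 22 + 11 = 33 kg.
N mass = 6%×22 + 37%×11 = 5.39 kg.
% N = 5.39 / 33 = 16.3333%.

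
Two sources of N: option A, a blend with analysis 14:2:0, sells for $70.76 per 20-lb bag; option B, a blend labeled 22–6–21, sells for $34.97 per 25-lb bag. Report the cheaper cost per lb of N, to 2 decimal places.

$6.36 per lb N (option B)

option A: N per bag = 20 × 14% = 2.8 lb; cost = 70.76 / 2.8 = $25.2714/lb N.
option B: N per bag = 25 × 22% = 5.5 lb; cost = 34.97 / 5.5 = $6.3582/lb N.
option B is cheaper.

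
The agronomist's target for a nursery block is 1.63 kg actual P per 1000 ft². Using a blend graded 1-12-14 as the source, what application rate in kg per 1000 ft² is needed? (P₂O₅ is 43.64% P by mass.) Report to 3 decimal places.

31.126 kg of product per thousand sq ft

As P₂O₅: 1.63 / 0.4364 = 3.73511 kg per 1000 ft².
Product per 1000 ft² = 3.73511 / 12% = 31.1259 kg.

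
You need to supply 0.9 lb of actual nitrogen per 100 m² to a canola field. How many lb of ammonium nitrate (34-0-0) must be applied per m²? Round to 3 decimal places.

0.026 lb of product per sq m

Product per 100 m² = 0.9 / 34% = 2.64706 lb.
Convert to per m²: 2.64706 × 0.01 = 0.0264706 lb.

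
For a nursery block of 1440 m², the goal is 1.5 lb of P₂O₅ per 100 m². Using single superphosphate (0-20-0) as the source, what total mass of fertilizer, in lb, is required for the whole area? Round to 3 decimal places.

Product per 100 m² = 1.5 / 20% = 7.5 lb.
Total product = 7.5 × 1440 / 100 = 108 lb.

108.000 lb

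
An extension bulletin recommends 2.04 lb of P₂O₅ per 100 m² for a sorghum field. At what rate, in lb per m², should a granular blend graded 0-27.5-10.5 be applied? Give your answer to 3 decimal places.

0.074 lb of product per sq m

Product per 100 m² = 2.04 / 27.5% = 7.41818 lb.
Convert to per m²: 7.41818 × 0.01 = 0.0741818 lb.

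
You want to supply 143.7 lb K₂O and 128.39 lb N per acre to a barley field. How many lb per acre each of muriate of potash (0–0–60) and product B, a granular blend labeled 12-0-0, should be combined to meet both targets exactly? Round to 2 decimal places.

239.50 lb muriate of potash, 1069.92 lb product B

Let a = lb of muriate of potash, b = lb of product B (per acre).
K₂O: 0.6·a + 0·b = 143.7
N: 0·a + 0.12·b = 128.39
Solving simultaneously: a = 239.5, b = 1069.917.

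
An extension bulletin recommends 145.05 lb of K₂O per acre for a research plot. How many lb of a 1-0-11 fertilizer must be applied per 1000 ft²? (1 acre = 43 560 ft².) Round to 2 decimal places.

Product per acre = 145.05 / 11% = 1318.64 lb.
Convert to per 1000 ft²: 1318.64 × 0.0229568 = 30.2717 lb.

30.27 lb of product per thousand sq ft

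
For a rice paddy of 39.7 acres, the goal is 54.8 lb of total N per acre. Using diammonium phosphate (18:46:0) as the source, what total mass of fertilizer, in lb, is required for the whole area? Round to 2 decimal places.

Product per acre = 54.8 / 18% = 304.444 lb.
Total product = 304.444 × 39.7 = 12086.444 lb.

12086.44 lb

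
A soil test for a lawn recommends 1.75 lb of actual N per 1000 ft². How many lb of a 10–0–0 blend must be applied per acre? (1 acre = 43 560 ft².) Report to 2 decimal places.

762.30 lb of product per acre

Product per 1000 ft² = 1.75 / 10% = 17.5 lb.
Convert to per acre: 17.5 × 43.56 = 762.3 lb.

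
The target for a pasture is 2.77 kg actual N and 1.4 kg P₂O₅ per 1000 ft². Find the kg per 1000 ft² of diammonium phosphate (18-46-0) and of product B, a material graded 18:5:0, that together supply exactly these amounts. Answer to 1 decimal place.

With a, b = kg per 1000 ft² of diammonium phosphate and product B:
N: 0.18·a + 0.18·b = 2.77
P₂O₅: 0.46·a + 0.05·b = 1.4
Solving simultaneously: a = 1.53794, b = 13.8509.

1.5 kg diammonium phosphate, 13.9 kg product B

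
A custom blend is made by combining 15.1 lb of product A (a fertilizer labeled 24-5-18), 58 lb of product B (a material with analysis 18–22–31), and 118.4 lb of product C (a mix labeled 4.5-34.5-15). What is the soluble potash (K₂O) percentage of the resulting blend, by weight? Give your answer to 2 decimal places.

20.08% K₂O

Total mass = 15.1 + 58 + 118.4 = 191.5 lb.
K₂O mass = 18%×15.1 + 31%×58 + 15%×118.4 = 38.458 lb.
% K₂O = 38.458 / 191.5 = 20.0825%.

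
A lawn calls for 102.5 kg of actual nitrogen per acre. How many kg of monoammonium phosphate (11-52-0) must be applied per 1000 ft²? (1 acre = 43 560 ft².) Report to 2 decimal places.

21.39 kg of product per thousand sq ft

Product per acre = 102.5 / 11% = 931.818 kg.
Convert to per 1000 ft²: 931.818 × 0.0229568 = 21.3916 kg.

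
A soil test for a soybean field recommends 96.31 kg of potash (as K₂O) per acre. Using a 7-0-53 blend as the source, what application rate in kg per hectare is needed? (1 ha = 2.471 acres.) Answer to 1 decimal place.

449.0 kg of product per hectare

Product per acre = 96.31 / 53% = 181.717 kg.
Convert to per hectare: 181.717 × 2.471 = 449.023 kg.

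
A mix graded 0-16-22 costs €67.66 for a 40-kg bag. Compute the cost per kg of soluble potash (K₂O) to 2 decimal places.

K₂O in bag = 40 × 22% = 8.8 kg.
Cost per kg K₂O = €67.66 / 8.8 = €7.6886.

€7.69 per kg K₂O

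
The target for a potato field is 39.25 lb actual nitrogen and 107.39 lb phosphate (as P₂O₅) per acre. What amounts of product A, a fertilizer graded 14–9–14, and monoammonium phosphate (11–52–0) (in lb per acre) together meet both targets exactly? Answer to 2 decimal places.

136.68 lb product A, 182.86 lb monoammonium phosphate

Let a = lb of product A, b = lb of monoammonium phosphate (per acre).
N: 0.14·a + 0.11·b = 39.25
P₂O₅: 0.09·a + 0.52·b = 107.39
Eliminate b: (row1) − 0.11/0.52·(row2) → 0.120962·a = 16.5329, so a = 136.679.
Then b = (107.39 − 0.09·136.679) / 0.52 = 182.863.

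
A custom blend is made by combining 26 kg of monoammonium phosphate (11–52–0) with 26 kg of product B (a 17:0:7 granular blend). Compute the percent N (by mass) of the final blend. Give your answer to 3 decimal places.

14.000% N

Total mass = 26 + 26 = 52 kg.
N mass = 11%×26 + 17%×26 = 7.28 kg.
% N = 7.28 / 52 = 14%.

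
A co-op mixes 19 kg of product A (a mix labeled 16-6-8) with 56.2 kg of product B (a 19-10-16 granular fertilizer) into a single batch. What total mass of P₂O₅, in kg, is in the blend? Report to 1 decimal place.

P₂O₅ mass = 6%×19 + 10%×56.2 = 6.76 kg.

6.8 kg P₂O₅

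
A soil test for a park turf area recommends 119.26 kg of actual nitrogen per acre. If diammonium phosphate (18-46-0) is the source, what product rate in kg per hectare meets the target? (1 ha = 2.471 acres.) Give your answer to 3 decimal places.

Product per acre = 119.26 / 18% = 662.556 kg.
Convert to per hectare: 662.556 × 2.471 = 1637.1748 kg.

1637.175 kg of product per hectare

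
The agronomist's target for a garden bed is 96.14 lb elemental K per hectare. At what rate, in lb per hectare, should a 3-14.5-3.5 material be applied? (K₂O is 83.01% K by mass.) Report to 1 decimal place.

As K₂O: 96.14 / 0.8301 = 115.817 lb per hectare.
Product per hectare = 115.817 / 3.5% = 3309.07 lb.

3309.1 lb of product per hectare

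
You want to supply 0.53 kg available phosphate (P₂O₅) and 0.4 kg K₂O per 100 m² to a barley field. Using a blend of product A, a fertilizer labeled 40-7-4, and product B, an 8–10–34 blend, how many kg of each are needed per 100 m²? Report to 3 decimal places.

With a, b = kg per 100 m² of product A and product B:
P₂O₅: 0.07·a + 0.1·b = 0.53
K₂O: 0.04·a + 0.34·b = 0.4
Eliminate a: (row1) − 0.07/0.04·(row2) → -0.495·b = -0.17, so b = 0.343434.
Back-substitute: a = (0.53 − 0.1·0.343434) / 0.07 = 7.08081.

7.081 kg product A, 0.343 kg product B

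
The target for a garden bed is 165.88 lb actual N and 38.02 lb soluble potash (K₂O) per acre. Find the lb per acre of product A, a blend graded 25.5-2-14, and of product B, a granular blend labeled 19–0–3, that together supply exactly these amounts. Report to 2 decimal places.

Per-acre balance (a = product A, b = product B):
N: 0.255·a + 0.19·b = 165.88
K₂O: 0.14·a + 0.03·b = 38.02
Eliminate a: (row1) − 0.255/0.14·(row2) → 0.135357·b = 96.6293, so b = 713.884.
Back-substitute: a = (165.88 − 0.19·713.884) / 0.255 = 118.596.

118.60 lb product A, 713.88 lb product B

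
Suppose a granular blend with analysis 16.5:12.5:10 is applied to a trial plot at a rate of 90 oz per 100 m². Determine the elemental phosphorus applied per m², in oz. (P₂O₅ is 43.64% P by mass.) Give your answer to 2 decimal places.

0.05 oz P per sq m

P₂O₅ per 100 m² = 90 × 12.5% = 11.25 oz.
Elemental P = 11.25 × 0.4364 = 4.9095 oz per 100 m².
Convert to per m²: 4.9095 × 0.01 = 0.049095 oz.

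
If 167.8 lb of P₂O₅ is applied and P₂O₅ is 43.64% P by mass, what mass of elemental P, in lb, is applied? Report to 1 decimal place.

73.2 lb P

P = 167.8 × 0.4364 = 73.2279 lb.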